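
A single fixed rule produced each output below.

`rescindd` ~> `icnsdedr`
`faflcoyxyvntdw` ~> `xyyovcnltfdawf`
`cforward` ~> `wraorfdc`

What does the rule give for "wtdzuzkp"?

The rule is to take characters alternately from the front and the back (1st, last, 2nd, 2nd-last, ...), then reverse the string.
Starting from "wtdzuzkp": after the first operation, "wptkdzzu"; after the second, "uzzdktpw".

uzzdktpw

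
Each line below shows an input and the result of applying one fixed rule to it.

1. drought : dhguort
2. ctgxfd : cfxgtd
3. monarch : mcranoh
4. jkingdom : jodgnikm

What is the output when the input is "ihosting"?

initsohg

The pattern: reverse the string, then swap the first and last characters.
For "ihosting" the result is "initsohg".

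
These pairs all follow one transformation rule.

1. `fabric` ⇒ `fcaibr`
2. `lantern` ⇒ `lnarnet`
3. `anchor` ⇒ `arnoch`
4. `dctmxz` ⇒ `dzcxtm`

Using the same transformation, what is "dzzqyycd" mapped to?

ddzczyqy

Each output is the input with this applied: take characters alternately from the front and the back (1st, last, 2nd, 2nd-last, ...).
On "dzzqyycd" that produces "ddzczyqy".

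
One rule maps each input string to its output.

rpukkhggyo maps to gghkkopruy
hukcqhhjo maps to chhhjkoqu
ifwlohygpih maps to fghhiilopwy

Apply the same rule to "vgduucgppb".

bcdggppuuv

Looking at the pairs, the operation is to sort the characters into alphabetical order.
On "vgduucgppb" that produces "bcdggppuuv".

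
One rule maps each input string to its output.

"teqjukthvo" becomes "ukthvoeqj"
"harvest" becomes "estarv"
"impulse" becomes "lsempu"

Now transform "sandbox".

In each case the input is transformed by: delete the first character, then move the first 3 characters to the end (rotate left by 3).
"sandbox" → "andbox" → "boxand".

boxand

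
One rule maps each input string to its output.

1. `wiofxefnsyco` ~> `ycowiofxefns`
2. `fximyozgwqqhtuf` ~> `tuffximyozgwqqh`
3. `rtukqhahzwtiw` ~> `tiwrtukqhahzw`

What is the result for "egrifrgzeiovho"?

vhoegrifrgzeio

What's happening: move the last 3 characters to the front (rotate right by 3).
For "egrifrgzeiovho" the result is "vhoegrifrgzeio".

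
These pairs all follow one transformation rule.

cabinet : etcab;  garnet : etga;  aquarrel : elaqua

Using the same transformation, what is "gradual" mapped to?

algra

Each output is the input with this applied: move the last 2 characters to the front (rotate right by 2), then delete the last 2 characters.
Applying that to "gradual" gives "algra".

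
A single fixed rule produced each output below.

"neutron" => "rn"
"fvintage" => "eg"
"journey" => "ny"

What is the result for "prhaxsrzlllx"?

xl

The rule is to swap each adjacent pair of characters (1↔2, 3↔4, ...), then keep only the last 2 characters.
Working it through for "prhaxsrzlllx": intermediate "rpahsxzrllxl", final "xl".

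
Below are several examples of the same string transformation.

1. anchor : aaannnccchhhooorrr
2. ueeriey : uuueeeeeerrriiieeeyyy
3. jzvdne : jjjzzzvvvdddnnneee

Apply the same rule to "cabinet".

The pattern: repeat every character 3 times.
So "cabinet" becomes "cccaaabbbiiinnneeettt".

cccaaabbbiiinnneeettt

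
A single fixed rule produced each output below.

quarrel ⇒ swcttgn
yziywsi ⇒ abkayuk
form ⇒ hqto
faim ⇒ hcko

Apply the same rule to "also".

What's happening: shift every letter 2 places forward in the alphabet (wrapping around).
"also" → "cnuq".

cnuq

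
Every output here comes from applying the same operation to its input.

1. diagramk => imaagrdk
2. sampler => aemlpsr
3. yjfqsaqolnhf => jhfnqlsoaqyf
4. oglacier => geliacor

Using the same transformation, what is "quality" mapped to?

Each output is the input with this applied: take characters alternately from the front and the back (1st, last, 2nd, 2nd-last, ...), then move the first 2 characters to the end (rotate left by 2).
Doing the same to "quality": "utailqy".

utailqy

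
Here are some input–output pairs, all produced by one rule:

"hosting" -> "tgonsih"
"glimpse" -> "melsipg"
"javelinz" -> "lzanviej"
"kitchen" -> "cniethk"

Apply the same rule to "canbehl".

The pattern: take characters alternately from the front and the back (1st, last, 2nd, 2nd-last, ...), then swap the first and last characters.
For "canbehl", step one produces "clahneb"; step two turns that into "blahnec".

blahnec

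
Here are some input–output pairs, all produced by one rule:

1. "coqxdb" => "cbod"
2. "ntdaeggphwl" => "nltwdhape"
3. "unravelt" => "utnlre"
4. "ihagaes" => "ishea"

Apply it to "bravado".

borda

The rule is to take characters alternately from the front and the back (1st, last, 2nd, 2nd-last, ...), then delete the last 2 characters.
For "bravado", step one produces "bordaav"; step two turns that into "borda".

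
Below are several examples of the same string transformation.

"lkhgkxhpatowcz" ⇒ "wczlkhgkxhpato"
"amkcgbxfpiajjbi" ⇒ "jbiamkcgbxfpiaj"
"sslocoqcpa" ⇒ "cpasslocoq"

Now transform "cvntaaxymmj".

mmjcvntaaxy

The transformation: move the last 3 characters to the front (rotate right by 3).
So "cvntaaxymmj" becomes "mmjcvntaaxy".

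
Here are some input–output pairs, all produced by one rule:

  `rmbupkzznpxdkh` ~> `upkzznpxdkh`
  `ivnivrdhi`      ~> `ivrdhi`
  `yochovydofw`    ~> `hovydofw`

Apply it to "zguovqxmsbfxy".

Rule — delete the first 3 characters.
Doing the same to "zguovqxmsbfxy": "ovqxmsbfxy".

ovqxmsbfxy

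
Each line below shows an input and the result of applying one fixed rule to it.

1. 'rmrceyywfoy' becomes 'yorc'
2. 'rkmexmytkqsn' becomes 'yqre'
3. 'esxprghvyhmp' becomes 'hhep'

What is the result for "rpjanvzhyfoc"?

The pattern: keep one character in every 3, starting at position 1 (positions 1st, 4th, 7th, ...), then move the last 2 characters to the front (rotate right by 2).
Applying both steps to "rpjanvzhyfoc": "razf", then "zfra".
(Check on "rkmexmytkqsn": → "reyq" → "yqre" ✓)

zfra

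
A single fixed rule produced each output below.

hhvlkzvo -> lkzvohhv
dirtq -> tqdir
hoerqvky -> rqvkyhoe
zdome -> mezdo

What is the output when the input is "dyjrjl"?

The transformation: move the first 3 characters to the end (rotate left by 3).
On "dyjrjl" that produces "rjldyj".

rjldyj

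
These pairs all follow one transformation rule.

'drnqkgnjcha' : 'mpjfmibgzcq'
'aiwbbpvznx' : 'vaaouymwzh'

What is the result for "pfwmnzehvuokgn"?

Rule — move the first 2 characters to the end (rotate left by 2), then shift every letter 1 place backward in the alphabet (wrapping around).
"pfwmnzehvuokgn" → "wmnzehvuokgnpf" → "vlmydgutnjfmoe".
(Check on "drnqkgnjcha": → "nqkgnjchadr" → "mpjfmibgzcq" ✓)

vlmydgutnjfmoe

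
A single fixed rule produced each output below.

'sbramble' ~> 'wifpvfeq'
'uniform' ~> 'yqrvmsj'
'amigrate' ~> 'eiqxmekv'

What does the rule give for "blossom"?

Looking at the pairs, the operation is to take characters alternately from the front and the back (1st, last, 2nd, 2nd-last, ...), then shift every letter 4 places forward in the alphabet (wrapping around).
Working it through for "blossom": intermediate "bmlooss", final "fqpssww".
(Check on "uniform": → "umnriof" → "yqrvmsj" ✓)

fqpssww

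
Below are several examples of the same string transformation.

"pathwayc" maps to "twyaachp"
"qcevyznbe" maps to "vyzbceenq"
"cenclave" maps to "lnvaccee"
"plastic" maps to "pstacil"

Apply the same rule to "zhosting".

stzghino

The transformation: sort the characters into alphabetical order, then move the last 3 characters to the front (rotate right by 3).
On "zhosting": the first step gives "ghinostz", and the second then gives "stzghino".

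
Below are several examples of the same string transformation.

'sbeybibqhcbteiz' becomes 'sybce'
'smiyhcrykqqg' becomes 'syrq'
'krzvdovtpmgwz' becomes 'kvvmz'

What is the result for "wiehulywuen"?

The pattern: keep one character in every 3, starting at position 1 (positions 1st, 4th, 7th, ...).
For "wiehulywuen" the result is "whye".

whye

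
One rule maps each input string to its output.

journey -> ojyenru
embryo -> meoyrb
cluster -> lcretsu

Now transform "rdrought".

The transformation: move the first 2 characters to the end (rotate left by 2), then reverse the string.
Starting from "rdrought": after the first operation, "roughtrd"; after the second, "drthguor".

drthguor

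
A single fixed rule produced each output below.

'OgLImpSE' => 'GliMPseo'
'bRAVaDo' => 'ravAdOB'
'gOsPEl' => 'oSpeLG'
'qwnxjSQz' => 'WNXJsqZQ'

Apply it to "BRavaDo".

rAVAdOb

What's happening: flip the case of every letter, then move the first character to the end.
Starting from "BRavaDo": after the first operation, "brAVAdO"; after the second, "rAVAdOb".
(Check on "OgLImpSE": → "oGliMPse" → "GliMPseo" ✓)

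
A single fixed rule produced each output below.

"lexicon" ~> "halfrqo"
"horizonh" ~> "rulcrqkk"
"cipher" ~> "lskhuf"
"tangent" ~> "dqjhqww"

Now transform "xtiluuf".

wloxxia

In each case the input is transformed by: move the first character to the end, then shift every letter 3 places forward in the alphabet (wrapping around).
"xtiluuf" → "tiluufx" → "wloxxia".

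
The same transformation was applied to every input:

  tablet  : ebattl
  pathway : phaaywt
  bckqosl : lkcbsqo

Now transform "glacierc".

The pattern: sort the characters into reverse alphabetical order, then move the first 3 characters to the end (rotate left by 3).
Working it through for "glacierc": intermediate "rligecca", final "geccarli".

geccarli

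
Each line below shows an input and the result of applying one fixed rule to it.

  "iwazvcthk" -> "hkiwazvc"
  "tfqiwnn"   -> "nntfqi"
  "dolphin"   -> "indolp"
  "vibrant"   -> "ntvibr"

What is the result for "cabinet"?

Each output is the input with this applied: move the last 3 characters to the front (rotate right by 3), then delete the first character.
For "cabinet" the result is "etcabi".

etcabi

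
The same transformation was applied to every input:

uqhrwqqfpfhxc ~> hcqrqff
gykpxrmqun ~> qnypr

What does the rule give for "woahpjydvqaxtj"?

The pattern: move the last 3 characters to the front (rotate right by 3), then keep every other character starting from the first (positions 1st, 3rd, 5th, ...).
"woahpjydvqaxtj" → "xtjwoahpjydvqa" → "xjohjdq".

xjohjdq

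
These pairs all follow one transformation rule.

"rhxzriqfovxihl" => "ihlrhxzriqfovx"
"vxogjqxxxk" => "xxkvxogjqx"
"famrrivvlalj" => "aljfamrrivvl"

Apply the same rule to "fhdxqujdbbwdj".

wdjfhdxqujdbb

In each case the input is transformed by: move the last 3 characters to the front (rotate right by 3).
"fhdxqujdbbwdj" → "wdjfhdxqujdbb".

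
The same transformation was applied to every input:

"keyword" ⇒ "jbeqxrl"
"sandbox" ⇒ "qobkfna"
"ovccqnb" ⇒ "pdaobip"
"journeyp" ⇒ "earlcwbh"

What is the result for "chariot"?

evbgpun

What's happening: shift every letter 13 places forward in the alphabet (wrapping around) — i.e. ROT13, then move the first 3 characters to the end (rotate left by 3).
Starting from "chariot": after the first operation, "punevbg"; after the second, "evbgpun".
(Check on "ovccqnb": → "bippdao" → "pdaobip" ✓)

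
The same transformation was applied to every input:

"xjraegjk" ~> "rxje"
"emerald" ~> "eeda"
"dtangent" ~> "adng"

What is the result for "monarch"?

nmhr

What's happening: keep every other character starting from the first (positions 1st, 3rd, 5th, ...), then swap each adjacent pair of characters (1↔2, 3↔4, ...).
For "monarch", step one produces "mnrh"; step two turns that into "nmhr".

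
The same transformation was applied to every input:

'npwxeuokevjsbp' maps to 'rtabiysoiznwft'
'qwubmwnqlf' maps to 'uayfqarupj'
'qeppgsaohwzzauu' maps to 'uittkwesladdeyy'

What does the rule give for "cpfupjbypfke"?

gtjytnfctjoi

The pattern: shift every letter 4 places forward in the alphabet (wrapping around).
On "cpfupjbypfke" that produces "gtjytnfctjoi".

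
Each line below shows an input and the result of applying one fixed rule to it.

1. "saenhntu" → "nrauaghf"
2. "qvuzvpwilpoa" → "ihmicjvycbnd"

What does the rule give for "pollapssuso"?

The rule is to shift every letter 13 places forward in the alphabet (wrapping around) — i.e. ROT13, then move the first character to the end.
"pollapssuso" → "cbyyncffhfb" → "byyncffhfbc".

byyncffhfbc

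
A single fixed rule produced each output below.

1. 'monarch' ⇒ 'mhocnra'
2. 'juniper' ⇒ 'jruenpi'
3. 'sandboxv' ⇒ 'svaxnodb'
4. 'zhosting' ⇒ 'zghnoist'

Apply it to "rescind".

The transformation: take characters alternately from the front and the back (1st, last, 2nd, 2nd-last, ...).
Applying that to "rescind" gives "rdensic".

rdensic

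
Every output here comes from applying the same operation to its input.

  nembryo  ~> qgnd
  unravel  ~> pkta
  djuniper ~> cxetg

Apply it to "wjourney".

jgctn

The rule is to shift every letter 11 places backward in the alphabet (wrapping around), then delete the first 3 characters.
Working it through for "wjourney": intermediate "lydjgctn", final "jgctn".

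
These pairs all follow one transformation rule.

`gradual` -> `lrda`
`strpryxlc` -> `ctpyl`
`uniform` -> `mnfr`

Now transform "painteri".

iane

Each output is the input with this applied: move the last character to the front, then keep every other character starting from the first (positions 1st, 3rd, 5th, ...).
On "painteri" that produces "iane".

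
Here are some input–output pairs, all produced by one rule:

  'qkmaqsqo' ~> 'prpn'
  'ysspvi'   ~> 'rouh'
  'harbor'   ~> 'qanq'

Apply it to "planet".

zmds

The rule is to shift every letter 1 place backward in the alphabet (wrapping around), then keep only the last 4 characters.
Applying that to "planet" gives "zmds".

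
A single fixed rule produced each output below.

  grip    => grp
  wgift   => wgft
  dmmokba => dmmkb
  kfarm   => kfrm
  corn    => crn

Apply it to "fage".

The pattern: remove every vowel.
On "fage" that produces "fg".

fg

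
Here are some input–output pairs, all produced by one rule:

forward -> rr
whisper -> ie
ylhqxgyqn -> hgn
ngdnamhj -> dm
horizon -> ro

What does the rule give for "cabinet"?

be

In each case the input is transformed by: keep one character in every 3, starting at position 3 (positions 3rd, 6th, 9th, ...).
For "cabinet" the result is "be".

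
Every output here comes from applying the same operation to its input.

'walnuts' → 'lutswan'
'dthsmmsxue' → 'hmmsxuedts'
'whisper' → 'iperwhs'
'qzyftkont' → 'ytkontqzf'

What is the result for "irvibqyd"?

Looking at the pairs, the operation is to move the first 3 characters to the end (rotate left by 3), then swap the first and last characters.
For "irvibqyd", step one produces "ibqydirv"; step two turns that into "vbqydiri".

vbqydiri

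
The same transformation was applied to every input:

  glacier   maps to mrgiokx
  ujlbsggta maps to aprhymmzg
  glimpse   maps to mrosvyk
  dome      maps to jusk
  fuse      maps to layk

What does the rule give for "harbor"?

In each case the input is transformed by: shift every letter 6 places forward in the alphabet (wrapping around).
For "harbor" the result is "ngxhux".

ngxhux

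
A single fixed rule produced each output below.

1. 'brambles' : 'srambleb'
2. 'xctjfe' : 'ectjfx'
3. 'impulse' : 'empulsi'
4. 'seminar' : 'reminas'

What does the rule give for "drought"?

The transformation: swap the first and last characters.
So "drought" becomes "troughd".

troughd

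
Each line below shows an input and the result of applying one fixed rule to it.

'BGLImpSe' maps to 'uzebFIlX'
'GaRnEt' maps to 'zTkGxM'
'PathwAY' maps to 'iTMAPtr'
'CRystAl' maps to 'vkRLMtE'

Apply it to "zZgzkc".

Looking at the pairs, the operation is to shift every letter 7 places backward in the alphabet (wrapping around), then flip the case of every letter.
Starting from "zZgzkc": after the first operation, "sSzsdv"; after the second, "SsZSDV".

SsZSDV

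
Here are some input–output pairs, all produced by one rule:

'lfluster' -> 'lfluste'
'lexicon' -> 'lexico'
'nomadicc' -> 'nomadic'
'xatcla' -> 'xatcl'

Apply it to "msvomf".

msvom

Rule — delete the last character.
For "msvomf" the result is "msvom".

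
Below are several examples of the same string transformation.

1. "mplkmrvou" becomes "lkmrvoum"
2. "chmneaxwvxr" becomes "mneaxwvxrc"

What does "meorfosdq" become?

orfosdqm

The rule is to move the first character to the end, then delete the first character.
On "meorfosdq": the first step gives "eorfosdqm", and the second then gives "orfosdqm".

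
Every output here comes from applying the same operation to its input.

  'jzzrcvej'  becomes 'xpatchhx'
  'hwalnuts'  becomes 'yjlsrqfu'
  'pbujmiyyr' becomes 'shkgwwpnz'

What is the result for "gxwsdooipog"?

uqbmmgnmeev

The rule is to shift every letter 2 places backward in the alphabet (wrapping around), then move the first 2 characters to the end (rotate left by 2).
Working it through for "gxwsdooipog": intermediate "evuqbmmgnme", final "uqbmmgnmeev".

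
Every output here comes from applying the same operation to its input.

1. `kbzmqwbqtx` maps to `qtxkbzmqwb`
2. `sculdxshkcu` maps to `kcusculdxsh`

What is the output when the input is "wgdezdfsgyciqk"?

The rule is to move the last 3 characters to the front (rotate right by 3).
So "wgdezdfsgyciqk" becomes "iqkwgdezdfsgyc".

iqkwgdezdfsgyc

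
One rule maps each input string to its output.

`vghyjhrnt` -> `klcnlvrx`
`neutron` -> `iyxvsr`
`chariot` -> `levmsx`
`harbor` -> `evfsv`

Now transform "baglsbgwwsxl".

The transformation: delete the first character, then shift every letter 4 places forward in the alphabet (wrapping around).
"baglsbgwwsxl" → "aglsbgwwsxl" → "ekpwfkaawbp".

ekpwfkaawbp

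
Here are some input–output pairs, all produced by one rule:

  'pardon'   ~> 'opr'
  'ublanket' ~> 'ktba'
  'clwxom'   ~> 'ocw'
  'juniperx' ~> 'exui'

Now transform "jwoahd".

hjo

Each output is the input with this applied: swap the front and back halves of the string, then keep every other character starting from the second (positions 2nd, 4th, 6th, ...).
Doing the same to "jwoahd": "hjo".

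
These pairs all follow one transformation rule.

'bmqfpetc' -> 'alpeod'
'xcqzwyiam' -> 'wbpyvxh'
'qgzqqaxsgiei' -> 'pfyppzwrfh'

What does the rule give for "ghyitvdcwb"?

fgxhsucb

Looking at the pairs, the operation is to shift every letter 1 place backward in the alphabet (wrapping around), then delete the last 2 characters.
Working it through for "ghyitvdcwb": intermediate "fgxhsucbva", final "fgxhsucb".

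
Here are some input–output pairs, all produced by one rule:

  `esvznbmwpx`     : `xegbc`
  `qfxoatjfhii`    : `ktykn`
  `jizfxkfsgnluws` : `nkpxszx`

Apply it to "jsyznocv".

What's happening: keep every other character starting from the second (positions 2nd, 4th, 6th, ...), then shift every letter 5 places forward in the alphabet (wrapping around).
Starting from "jsyznocv": after the first operation, "szov"; after the second, "xeta".

xeta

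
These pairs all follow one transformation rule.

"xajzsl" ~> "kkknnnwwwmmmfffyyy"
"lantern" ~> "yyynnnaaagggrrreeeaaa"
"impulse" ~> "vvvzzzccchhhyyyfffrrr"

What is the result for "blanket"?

oooyyynnnaaaxxxrrrggg

The pattern: shift every letter 13 places forward in the alphabet (wrapping around) — i.e. ROT13, then repeat every character 3 times.
For "blanket", step one produces "oynaxrg"; step two turns that into "oooyyynnnaaaxxxrrrggg".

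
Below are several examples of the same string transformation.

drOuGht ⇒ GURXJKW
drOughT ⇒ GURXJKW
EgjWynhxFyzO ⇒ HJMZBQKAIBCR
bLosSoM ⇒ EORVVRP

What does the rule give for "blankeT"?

EODQNHW

Looking at the pairs, the operation is to shift every letter 3 places forward in the alphabet (wrapping around), then convert every letter to uppercase.
For "blankeT", step one produces "eodqnhW"; step two turns that into "EODQNHW".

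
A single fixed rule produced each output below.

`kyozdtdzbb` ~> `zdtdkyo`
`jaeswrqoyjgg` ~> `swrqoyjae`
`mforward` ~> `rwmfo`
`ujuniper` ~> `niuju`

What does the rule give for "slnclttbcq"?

clttsln

In each case the input is transformed by: delete the last 3 characters, then move the first 3 characters to the end (rotate left by 3).
Applying that to "slnclttbcq" gives "clttsln".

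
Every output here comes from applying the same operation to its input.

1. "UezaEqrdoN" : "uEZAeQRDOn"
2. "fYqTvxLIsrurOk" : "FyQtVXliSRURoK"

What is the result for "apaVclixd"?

Each output is the input with this applied: flip the case of every letter.
"apaVclixd" → "APAvCLIXD".

APAvCLIXD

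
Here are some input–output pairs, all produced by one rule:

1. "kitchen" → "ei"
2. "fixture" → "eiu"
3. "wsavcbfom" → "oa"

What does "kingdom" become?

The transformation: move the last 2 characters to the front (rotate right by 2), then keep only the vowels.
For "kingdom", step one produces "omkingd"; step two turns that into "oi".
(Check on "fixture": → "refixtu" → "eiu" ✓)

oi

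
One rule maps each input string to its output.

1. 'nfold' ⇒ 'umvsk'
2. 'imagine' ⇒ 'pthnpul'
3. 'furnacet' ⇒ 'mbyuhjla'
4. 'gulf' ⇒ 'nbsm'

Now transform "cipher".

Each output is the input with this applied: shift every letter 7 places forward in the alphabet (wrapping around).
For "cipher" the result is "jpwoly".

jpwoly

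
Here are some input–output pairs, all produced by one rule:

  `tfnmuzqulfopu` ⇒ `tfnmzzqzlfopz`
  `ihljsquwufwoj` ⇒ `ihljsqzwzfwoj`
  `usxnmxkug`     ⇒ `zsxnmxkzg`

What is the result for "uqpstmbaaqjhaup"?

zqpstmbaaqjhazp

Looking at the pairs, the operation is to replace every "u" with "z".
"uqpstmbaaqjhaup" → "zqpstmbaaqjhazp".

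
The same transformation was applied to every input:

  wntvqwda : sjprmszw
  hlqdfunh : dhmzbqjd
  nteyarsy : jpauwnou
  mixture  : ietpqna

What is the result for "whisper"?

Rule — shift every letter 4 places backward in the alphabet (wrapping around).
"whisper" → "sdeolan".

sdeolan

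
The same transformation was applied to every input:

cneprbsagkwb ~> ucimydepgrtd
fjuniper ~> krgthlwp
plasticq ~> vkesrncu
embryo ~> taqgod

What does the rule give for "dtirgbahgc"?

dcjiefvkti

What's happening: shift every letter 2 places forward in the alphabet (wrapping around), then swap the front and back halves of the string.
Applying that to "dtirgbahgc" gives "dcjiefvkti".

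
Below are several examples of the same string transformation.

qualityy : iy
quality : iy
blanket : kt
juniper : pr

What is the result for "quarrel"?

rl

The rule is to keep every other character starting from the first (positions 1st, 3rd, 5th, ...), then keep only the last 2 characters.
Starting from "quarrel": after the first operation, "qarl"; after the second, "rl".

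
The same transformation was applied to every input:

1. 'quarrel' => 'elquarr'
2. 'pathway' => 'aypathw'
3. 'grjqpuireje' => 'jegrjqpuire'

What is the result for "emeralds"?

What's happening: move the last 2 characters to the front (rotate right by 2).
Doing the same to "emeralds": "dsemeral".

dsemeral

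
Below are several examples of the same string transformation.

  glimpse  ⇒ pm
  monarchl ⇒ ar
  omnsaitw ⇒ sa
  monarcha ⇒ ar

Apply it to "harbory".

ob

What's happening: take characters alternately from the front and the back (1st, last, 2nd, 2nd-last, ...), then keep only the last 2 characters.
On "harbory": the first step gives "hyarrob", and the second then gives "ob".
(Check on "monarcha": → "maohncar" → "ar" ✓)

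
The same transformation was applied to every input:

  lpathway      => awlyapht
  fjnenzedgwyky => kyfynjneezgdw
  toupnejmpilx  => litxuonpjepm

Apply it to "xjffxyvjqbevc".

What's happening: move the last 3 characters to the front (rotate right by 3), then swap each adjacent pair of characters (1↔2, 3↔4, ...).
"xjffxyvjqbevc" → "evcxjffxyvjqb" → "vexcfjxfvyqjb".

vexcfjxfvyqjb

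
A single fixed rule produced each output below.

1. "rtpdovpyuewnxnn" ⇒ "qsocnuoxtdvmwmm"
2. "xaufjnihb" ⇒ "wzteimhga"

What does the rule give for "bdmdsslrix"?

aclcrrkqhw

The transformation: shift every letter 1 place backward in the alphabet (wrapping around).
Applying that to "bdmdsslrix" gives "aclcrrkqhw".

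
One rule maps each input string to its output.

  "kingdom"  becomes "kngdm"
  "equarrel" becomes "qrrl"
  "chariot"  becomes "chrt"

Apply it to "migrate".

mgrt

Each output is the input with this applied: remove every vowel.
For "migrate" the result is "mgrt".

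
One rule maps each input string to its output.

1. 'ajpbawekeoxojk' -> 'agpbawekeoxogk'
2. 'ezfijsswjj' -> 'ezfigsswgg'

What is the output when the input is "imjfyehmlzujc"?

The rule is to replace every "j" with "g".
Doing the same to "imjfyehmlzujc": "imgfyehmlzugc".

imgfyehmlzugc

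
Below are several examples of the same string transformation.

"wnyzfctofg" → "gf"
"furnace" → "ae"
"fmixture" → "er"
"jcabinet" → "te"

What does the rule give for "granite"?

The rule is to swap each adjacent pair of characters (1↔2, 3↔4, ...), then keep only the last 2 characters.
Working it through for "granite": intermediate "rgnatie", final "ie".

ie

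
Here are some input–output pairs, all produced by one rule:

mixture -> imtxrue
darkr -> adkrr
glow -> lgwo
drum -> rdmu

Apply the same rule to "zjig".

jzgi

The rule is to swap each adjacent pair of characters (1↔2, 3↔4, ...).
For "zjig" the result is "jzgi".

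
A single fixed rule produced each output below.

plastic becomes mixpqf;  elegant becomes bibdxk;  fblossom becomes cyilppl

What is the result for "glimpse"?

Rule — delete the last character, then shift every letter 3 places backward in the alphabet (wrapping around).
"glimpse" → "glimps" → "difjmp".
(Check on "fblossom": → "fblosso" → "cyilppl" ✓)

difjmp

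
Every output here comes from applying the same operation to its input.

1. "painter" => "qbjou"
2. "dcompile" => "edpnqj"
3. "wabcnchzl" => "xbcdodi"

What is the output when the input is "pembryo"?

What's happening: delete the last 2 characters, then shift every letter 1 place forward in the alphabet (wrapping around).
"pembryo" → "pembr" → "qfncs".

qfncs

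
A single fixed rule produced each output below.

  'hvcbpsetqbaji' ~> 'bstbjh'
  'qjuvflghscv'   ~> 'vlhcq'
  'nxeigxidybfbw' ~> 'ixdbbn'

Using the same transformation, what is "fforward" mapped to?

Looking at the pairs, the operation is to move the first 2 characters to the end (rotate left by 2), then keep every other character starting from the second (positions 2nd, 4th, 6th, ...).
For "fforward" the result is "radf".

radf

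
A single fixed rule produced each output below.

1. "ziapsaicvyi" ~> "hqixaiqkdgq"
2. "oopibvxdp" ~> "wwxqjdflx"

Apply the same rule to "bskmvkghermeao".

What's happening: shift every letter 8 places forward in the alphabet (wrapping around).
"bskmvkghermeao" → "jasudsopmzumiw".

jasudsopmzumiw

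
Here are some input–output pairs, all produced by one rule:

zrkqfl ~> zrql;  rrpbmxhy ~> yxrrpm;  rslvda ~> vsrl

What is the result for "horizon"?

The pattern: sort the characters into reverse alphabetical order, then delete the last 2 characters.
Applying both steps to "horizon": "zroonih", then "zroon".

zroon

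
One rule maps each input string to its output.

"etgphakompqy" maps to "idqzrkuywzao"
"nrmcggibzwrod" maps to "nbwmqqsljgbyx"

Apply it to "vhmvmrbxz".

jrwfwblhf

Looking at the pairs, the operation is to shift every letter 10 places forward in the alphabet (wrapping around), then swap the first and last characters.
Working it through for "vhmvmrbxz": intermediate "frwfwblhj", final "jrwfwblhf".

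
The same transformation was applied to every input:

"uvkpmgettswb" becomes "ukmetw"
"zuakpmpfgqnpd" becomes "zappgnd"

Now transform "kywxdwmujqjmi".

Each output is the input with this applied: keep every other character starting from the first (positions 1st, 3rd, 5th, ...).
Applying that to "kywxdwmujqjmi" gives "kwdmjji".

kwdmjji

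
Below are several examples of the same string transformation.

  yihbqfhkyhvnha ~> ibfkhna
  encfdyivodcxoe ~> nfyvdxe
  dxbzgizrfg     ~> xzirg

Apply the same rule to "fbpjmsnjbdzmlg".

bjsjdmg

The rule is to keep every other character starting from the second (positions 2nd, 4th, 6th, ...).
Applying that to "fbpjmsnjbdzmlg" gives "bjsjdmg".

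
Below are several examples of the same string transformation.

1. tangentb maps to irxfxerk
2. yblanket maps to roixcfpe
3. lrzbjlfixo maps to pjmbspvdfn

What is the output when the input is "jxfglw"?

kpanbj

Looking at the pairs, the operation is to shift every letter 4 places forward in the alphabet (wrapping around), then swap the front and back halves of the string.
On "jxfglw": the first step gives "nbjkpa", and the second then gives "kpanbj".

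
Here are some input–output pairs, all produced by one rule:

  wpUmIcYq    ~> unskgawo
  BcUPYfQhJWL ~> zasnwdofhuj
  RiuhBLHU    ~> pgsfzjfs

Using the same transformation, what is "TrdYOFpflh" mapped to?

rpbwmdndjf

The pattern: shift every letter 2 places backward in the alphabet (wrapping around), then convert every letter to lowercase.
On "TrdYOFpflh": the first step gives "RpbWMDndjf", and the second then gives "rpbwmdndjf".
(Check on "BcUPYfQhJWL": → "ZaSNWdOfHUJ" → "zasnwdofhuj" ✓)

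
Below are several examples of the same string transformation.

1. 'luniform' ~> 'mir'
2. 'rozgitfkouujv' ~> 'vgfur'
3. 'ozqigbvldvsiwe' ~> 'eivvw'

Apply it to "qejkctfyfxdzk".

In each case the input is transformed by: swap the first and last characters, then keep one character in every 3, starting at position 1 (positions 1st, 4th, 7th, ...).
"qejkctfyfxdzk" → "kkfxq".
(Check on "ozqigbvldvsiwe": → "ezqigbvldvsiwo" → "eivvw" ✓)

kkfxq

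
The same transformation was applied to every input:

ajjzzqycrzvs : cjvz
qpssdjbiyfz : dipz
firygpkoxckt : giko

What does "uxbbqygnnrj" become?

jnqx

The pattern: keep one character in every 3, starting at position 2 (positions 2nd, 5th, 8th, ...), then sort the characters into alphabetical order.
For "uxbbqygnnrj" the result is "jnqx".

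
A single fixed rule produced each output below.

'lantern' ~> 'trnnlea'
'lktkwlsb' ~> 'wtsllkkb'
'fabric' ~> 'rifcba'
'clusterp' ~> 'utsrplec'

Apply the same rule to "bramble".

Looking at the pairs, the operation is to sort the characters into reverse alphabetical order.
"bramble" → "rmlebba".

rmlebba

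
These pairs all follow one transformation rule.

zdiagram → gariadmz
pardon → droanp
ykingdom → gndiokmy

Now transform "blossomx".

The transformation: swap the front and back halves of the string, then take characters alternately from the front and the back (1st, last, 2nd, 2nd-last, ...).
Applying both steps to "blossomx": "somxblos", then "ssoomlxb".

ssoomlxb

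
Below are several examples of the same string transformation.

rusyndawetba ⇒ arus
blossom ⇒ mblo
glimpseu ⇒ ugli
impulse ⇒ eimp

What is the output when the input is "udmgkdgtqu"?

uudm

In each case the input is transformed by: move the last character to the front, then keep only the first 4 characters.
"udmgkdgtqu" → "uudm".
(Check on "glimpseu": → "uglimpse" → "ugli" ✓)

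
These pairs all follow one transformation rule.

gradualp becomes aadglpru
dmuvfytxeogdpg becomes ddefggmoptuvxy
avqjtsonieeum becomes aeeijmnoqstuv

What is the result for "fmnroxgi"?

Each output is the input with this applied: sort the characters into alphabetical order.
Doing the same to "fmnroxgi": "fgimnorx".

fgimnorx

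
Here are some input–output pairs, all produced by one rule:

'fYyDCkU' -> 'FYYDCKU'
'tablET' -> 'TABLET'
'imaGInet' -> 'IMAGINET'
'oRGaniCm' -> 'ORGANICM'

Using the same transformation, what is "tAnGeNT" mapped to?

TANGENT

What's happening: convert every letter to uppercase.
So "tAnGeNT" becomes "TANGENT".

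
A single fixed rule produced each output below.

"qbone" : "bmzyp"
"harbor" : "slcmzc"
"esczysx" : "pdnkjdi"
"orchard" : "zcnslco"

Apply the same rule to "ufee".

fqpp

In each case the input is transformed by: shift every letter 11 places forward in the alphabet (wrapping around).
"ufee" → "fqpp".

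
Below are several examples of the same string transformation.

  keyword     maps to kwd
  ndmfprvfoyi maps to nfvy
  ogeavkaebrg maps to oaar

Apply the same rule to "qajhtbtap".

qht

Rule — keep one character in every 3, starting at position 1 (positions 1st, 4th, 7th, ...).
Doing the same to "qajhtbtap": "qht".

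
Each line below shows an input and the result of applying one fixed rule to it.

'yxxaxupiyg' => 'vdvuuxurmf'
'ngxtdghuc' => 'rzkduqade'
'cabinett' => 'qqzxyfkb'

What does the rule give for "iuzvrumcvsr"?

pofrwsorjzs

Each output is the input with this applied: move the last 2 characters to the front (rotate right by 2), then shift every letter 3 places backward in the alphabet (wrapping around).
Starting from "iuzvrumcvsr": after the first operation, "sriuzvrumcv"; after the second, "pofrwsorjzs".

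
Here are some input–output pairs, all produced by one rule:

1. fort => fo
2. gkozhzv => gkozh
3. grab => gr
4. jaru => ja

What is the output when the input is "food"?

fo

What's happening: delete the last 2 characters.
Doing the same to "food": "fo".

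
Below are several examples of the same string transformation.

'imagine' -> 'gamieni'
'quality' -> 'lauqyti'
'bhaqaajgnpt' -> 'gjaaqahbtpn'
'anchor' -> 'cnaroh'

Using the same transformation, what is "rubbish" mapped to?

What's happening: reverse the string, then move the first 3 characters to the end (rotate left by 3).
Applying both steps to "rubbish": "hsibbur", then "bburhsi".

bburhsi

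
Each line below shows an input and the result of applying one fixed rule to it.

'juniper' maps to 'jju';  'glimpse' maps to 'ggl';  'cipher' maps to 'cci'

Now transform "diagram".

What's happening: double every character, then keep only the first 3 characters.
Working it through for "diagram": intermediate "ddiiaaggrraamm", final "ddi".

ddi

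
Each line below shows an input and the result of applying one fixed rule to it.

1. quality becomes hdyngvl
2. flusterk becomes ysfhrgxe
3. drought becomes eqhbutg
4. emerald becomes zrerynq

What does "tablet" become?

Each output is the input with this applied: swap each adjacent pair of characters (1↔2, 3↔4, ...), then shift every letter 13 places forward in the alphabet (wrapping around) — i.e. ROT13.
Starting from "tablet": after the first operation, "atlbte"; after the second, "ngyogr".

ngyogr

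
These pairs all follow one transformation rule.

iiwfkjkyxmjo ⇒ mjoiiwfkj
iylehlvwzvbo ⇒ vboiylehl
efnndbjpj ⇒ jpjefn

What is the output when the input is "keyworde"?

Looking at the pairs, the operation is to move the last 3 characters to the front (rotate right by 3), then delete the last 3 characters.
Applying both steps to "keyworde": "rdekeywo", then "rdeke".

rdeke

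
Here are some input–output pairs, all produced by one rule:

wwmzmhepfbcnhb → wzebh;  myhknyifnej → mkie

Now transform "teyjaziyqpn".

The pattern: keep one character in every 3, starting at position 1 (positions 1st, 4th, 7th, ...).
On "teyjaziyqpn" that produces "tjip".

tjip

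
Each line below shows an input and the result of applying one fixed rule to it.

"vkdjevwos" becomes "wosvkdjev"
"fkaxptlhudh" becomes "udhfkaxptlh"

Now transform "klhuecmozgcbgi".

What's happening: move the last 3 characters to the front (rotate right by 3).
"klhuecmozgcbgi" → "bgiklhuecmozgc".

bgiklhuecmozgc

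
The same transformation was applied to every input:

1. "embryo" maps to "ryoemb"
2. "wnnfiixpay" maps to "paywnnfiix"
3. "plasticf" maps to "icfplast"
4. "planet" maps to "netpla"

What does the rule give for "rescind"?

The pattern: move the last 3 characters to the front (rotate right by 3).
Doing the same to "rescind": "indresc".

indresc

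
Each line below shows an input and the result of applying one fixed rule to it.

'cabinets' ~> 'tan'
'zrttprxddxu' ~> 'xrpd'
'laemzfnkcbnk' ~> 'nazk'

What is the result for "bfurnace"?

The pattern: move the last 2 characters to the front (rotate right by 2), then keep one character in every 3, starting at position 1 (positions 1st, 4th, 7th, ...).
Doing the same to "bfurnace": "cfn".

cfn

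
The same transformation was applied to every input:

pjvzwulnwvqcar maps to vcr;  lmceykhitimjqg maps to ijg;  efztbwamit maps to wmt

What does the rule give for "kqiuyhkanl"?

Rule — keep every other character starting from the second (positions 2nd, 4th, 6th, ...), then keep only the last 3 characters.
So "kqiuyhkanl" becomes "hal".
(Check on "lmceykhitimjqg": → "mekiijg" → "ijg" ✓)

hal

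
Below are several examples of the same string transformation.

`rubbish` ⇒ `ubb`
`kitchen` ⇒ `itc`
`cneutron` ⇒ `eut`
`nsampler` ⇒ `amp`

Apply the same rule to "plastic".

las

In each case the input is transformed by: move the last 3 characters to the front (rotate right by 3), then keep only the last 3 characters.
"plastic" → "ticplas" → "las".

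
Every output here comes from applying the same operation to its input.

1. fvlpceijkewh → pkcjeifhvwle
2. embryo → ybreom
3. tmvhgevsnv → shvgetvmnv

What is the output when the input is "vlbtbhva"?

bhtbvalv

The transformation: take characters alternately from the front and the back (1st, last, 2nd, 2nd-last, ...), then swap the front and back halves of the string.
On "vlbtbhva": the first step gives "valvbhtb", and the second then gives "bhtbvalv".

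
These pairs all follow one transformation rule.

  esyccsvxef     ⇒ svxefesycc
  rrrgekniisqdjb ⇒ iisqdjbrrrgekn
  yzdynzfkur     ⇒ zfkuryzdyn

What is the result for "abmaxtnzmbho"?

nzmbhoabmaxt

The rule is to swap the front and back halves of the string.
For "abmaxtnzmbho" the result is "nzmbhoabmaxt".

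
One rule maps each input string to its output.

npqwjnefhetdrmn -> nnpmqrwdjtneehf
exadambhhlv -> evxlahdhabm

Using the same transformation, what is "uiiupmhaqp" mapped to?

upiqiauhpm

What's happening: take characters alternately from the front and the back (1st, last, 2nd, 2nd-last, ...).
"uiiupmhaqp" → "upiqiauhpm".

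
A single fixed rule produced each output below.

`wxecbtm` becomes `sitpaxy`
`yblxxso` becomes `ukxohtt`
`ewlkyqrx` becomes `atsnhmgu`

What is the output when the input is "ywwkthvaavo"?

Rule — shift every letter 4 places backward in the alphabet (wrapping around), then take characters alternately from the front and the back (1st, last, 2nd, 2nd-last, ...).
For "ywwkthvaavo", step one produces "ussgpdrwwrk"; step two turns that into "uksrswgwprd".

uksrswgwprd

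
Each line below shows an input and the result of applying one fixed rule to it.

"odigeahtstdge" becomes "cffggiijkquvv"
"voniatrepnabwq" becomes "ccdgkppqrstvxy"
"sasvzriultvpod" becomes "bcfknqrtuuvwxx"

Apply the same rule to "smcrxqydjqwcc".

Looking at the pairs, the operation is to shift every letter 2 places forward in the alphabet (wrapping around), then sort the characters into alphabetical order.
On "smcrxqydjqwcc": the first step gives "uoetzsaflsyee", and the second then gives "aeeeflosstuyz".
(Check on "sasvzriultvpod": → "ucuxbtkwnvxrqf" → "bcfknqrtuuvwxx" ✓)

aeeeflosstuyz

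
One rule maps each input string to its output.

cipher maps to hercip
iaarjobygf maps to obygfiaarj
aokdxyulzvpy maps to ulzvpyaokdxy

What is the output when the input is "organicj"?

nicjorga

In each case the input is transformed by: swap the front and back halves of the string.
Applying that to "organicj" gives "nicjorga".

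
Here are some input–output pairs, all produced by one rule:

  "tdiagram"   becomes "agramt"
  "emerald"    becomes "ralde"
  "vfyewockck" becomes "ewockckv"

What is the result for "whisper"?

The pattern: move the first character to the end, then delete the first 2 characters.
Starting from "whisper": after the first operation, "hisperw"; after the second, "sperw".

sperw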